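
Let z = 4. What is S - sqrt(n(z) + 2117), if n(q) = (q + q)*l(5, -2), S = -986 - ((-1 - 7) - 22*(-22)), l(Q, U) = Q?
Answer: -1462 - sqrt(2157) ≈ -1508.4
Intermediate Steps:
S = -1462 (S = -986 - (-8 + 484) = -986 - 1*476 = -986 - 476 = -1462)
n(q) = 10*q (n(q) = (q + q)*5 = (2*q)*5 = 10*q)
S - sqrt(n(z) + 2117) = -1462 - sqrt(10*4 + 2117) = -1462 - sqrt(40 + 2117) = -1462 - sqrt(2157)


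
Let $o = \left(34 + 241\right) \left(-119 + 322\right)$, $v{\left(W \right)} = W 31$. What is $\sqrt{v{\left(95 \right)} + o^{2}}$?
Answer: $\sqrt{3116433570} \approx 55825.0$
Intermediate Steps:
$v{\left(W \right)} = 31 W$
$o = 55825$ ($o = 275 \cdot 203 = 55825$)
$\sqrt{v{\left(95 \right)} + o^{2}} = \sqrt{31 \cdot 95 + 55825^{2}} = \sqrt{2945 + 3116430625} = \sqrt{3116433570}$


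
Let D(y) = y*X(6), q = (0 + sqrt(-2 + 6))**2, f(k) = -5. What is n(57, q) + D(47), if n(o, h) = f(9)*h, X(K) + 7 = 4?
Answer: -161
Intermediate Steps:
X(K) = -3 (X(K) = -7 + 4 = -3)
q = 4 (q = (0 + sqrt(4))**2 = (0 + 2)**2 = 2**2 = 4)
D(y) = -3*y (D(y) = y*(-3) = -3*y)
n(o, h) = -5*h
n(57, q) + D(47) = -5*4 - 3*47 = -20 - 141 = -161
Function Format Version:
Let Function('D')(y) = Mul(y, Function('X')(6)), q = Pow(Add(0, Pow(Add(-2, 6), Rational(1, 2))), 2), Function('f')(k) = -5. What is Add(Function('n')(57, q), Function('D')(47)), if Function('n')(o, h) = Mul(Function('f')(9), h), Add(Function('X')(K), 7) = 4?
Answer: -161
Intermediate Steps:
Function('X')(K) = -3 (Function('X')(K) = Add(-7, 4) = -3)
q = 4 (q = Pow(Add(0, Pow(4, Rational(1, 2))), 2) = Pow(Add(0, 2), 2) = Pow(2, 2) = 4)
Function('D')(y) = Mul(-3, y) (Function('D')(y) = Mul(y, -3) = Mul(-3, y))
Function('n')(o, h) = Mul(-5, h)
Add(Function('n')(57, q), Function('D')(47)) = Add(Mul(-5, 4), Mul(-3, 47)) = Add(-20, -141) = -161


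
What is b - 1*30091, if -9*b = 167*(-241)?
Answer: -230572/9 ≈ -25619.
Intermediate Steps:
b = 40247/9 (b = -167*(-241)/9 = -1/9*(-40247) = 40247/9 ≈ 4471.9)
b - 1*30091 = 40247/9 - 1*30091 = 40247/9 - 30091 = -230572/9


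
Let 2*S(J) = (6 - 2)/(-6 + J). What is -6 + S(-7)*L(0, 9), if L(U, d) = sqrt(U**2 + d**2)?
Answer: -96/13 ≈ -7.3846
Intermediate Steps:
S(J) = 2/(-6 + J) (S(J) = ((6 - 2)/(-6 + J))/2 = (4/(-6 + J))/2 = 2/(-6 + J))
-6 + S(-7)*L(0, 9) = -6 + (2/(-6 - 7))*sqrt(0**2 + 9**2) = -6 + (2/(-13))*sqrt(0 + 81) = -6 + (2*(-1/13))*sqrt(81) = -6 - 2/13*9 = -6 - 18/13 = -96/13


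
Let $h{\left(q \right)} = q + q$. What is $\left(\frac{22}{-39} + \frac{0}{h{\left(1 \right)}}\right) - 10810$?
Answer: $- \frac{421612}{39} \approx -10811.0$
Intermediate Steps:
$h{\left(q \right)} = 2 q$
$\left(\frac{22}{-39} + \frac{0}{h{\left(1 \right)}}\right) - 10810 = \left(\frac{22}{-39} + \frac{0}{2 \cdot 1}\right) - 10810 = \left(22 \left(- \frac{1}{39}\right) + \frac{0}{2}\right) - 10810 = \left(- \frac{22}{39} + 0 \cdot \frac{1}{2}\right) - 10810 = \left(- \frac{22}{39} + 0\right) - 10810 = - \frac{22}{39} - 10810 = - \frac{421612}{39}$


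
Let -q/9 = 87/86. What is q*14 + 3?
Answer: -5352/43 ≈ -124.47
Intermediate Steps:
q = -783/86 ≈ -9.1046
q*14 + 3 = -783/86*14 + 3 = -5481/43 + 3 = -5352/43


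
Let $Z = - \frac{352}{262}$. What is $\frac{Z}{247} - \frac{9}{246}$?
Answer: $- \frac{111503}{2653274} \approx -0.042025$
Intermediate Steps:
$Z = - \frac{176}{131}$ ($Z = \left(-352\right) \frac{1}{262} = - \frac{176}{131} \approx -1.3435$)
$\frac{Z}{247} - \frac{9}{246} = - \frac{176}{131 \cdot 247} - \frac{9}{246} = \left(- \frac{176}{131}\right) \frac{1}{247} - \frac{3}{82} = - \frac{176}{32357} - \frac{3}{82} = - \frac{111503}{2653274}$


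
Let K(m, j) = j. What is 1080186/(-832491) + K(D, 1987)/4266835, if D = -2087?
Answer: -1535773757231/1184033911995 ≈ -1.2971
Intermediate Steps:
1080186/(-832491) + K(D, 1987)/4266835 = 1080186/(-832491) + 1987/4266835 = 1080186*(-1/832491) + 1987*(1/4266835) = -360062/277497 + 1987/4266835 = -1535773757231/1184033911995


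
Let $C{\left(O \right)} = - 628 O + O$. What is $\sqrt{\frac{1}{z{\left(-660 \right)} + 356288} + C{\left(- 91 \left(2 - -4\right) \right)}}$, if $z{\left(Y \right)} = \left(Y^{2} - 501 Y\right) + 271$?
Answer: $\frac{\sqrt{431598264410697081}}{1122819} \approx 585.1$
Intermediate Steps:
$z{\left(Y \right)} = 271 + Y^{2} - 501 Y$
$C{\left(O \right)} = - 627 O$
$\sqrt{\frac{1}{z{\left(-660 \right)} + 356288} + C{\left(- 91 \left(2 - -4\right) \right)}} = \sqrt{\frac{1}{\left(271 + \left(-660\right)^{2} - -330660\right) + 356288} - 627 \left(- 91 \left(2 - -4\right)\right)} = \sqrt{\frac{1}{\left(271 + 435600 + 330660\right) + 356288} - 627 \left(- 91 \left(2 + 4\right)\right)} = \sqrt{\frac{1}{766531 + 356288} - 627 \left(\left(-91\right) 6\right)} = \sqrt{\frac{1}{1122819} - -342342} = \sqrt{\frac{1}{1122819} + 342342} = \sqrt{\frac{384388102099}{1122819}} = \frac{\sqrt{431598264410697081}}{1122819}$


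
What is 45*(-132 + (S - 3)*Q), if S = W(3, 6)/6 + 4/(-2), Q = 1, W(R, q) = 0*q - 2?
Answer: -6180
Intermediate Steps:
W(R, q) = -2 (W(R, q) = 0 - 2 = -2)
S = -7/3 (S = -2/6 + 4/(-2) = -2*⅙ + 4*(-½) = -⅓ - 2 = -7/3 ≈ -2.3333)
45*(-132 + (S - 3)*Q) = 45*(-132 + (-7/3 - 3)*1) = 45*(-132 - 16/3*1) = 45*(-132 - 16/3) = 45*(-412/3) = -6180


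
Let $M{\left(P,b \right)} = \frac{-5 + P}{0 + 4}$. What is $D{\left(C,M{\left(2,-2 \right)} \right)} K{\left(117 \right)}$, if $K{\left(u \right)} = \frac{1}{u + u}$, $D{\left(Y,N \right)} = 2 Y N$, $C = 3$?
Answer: $- \frac{1}{52} \approx -0.019231$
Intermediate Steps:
$M{\left(P,b \right)} = - \frac{5}{4} + \frac{P}{4}$ ($M{\left(P,b \right)} = \frac{-5 + P}{4} = \left(-5 + P\right) \frac{1}{4} = - \frac{5}{4} + \frac{P}{4}$)
$D{\left(Y,N \right)} = 2 N Y$
$K{\left(u \right)} = \frac{1}{2 u}$
$D{\left(C,M{\left(2,-2 \right)} \right)} K{\left(117 \right)} = 2 \left(- \frac{5}{4} + \frac{1}{4} \cdot 2\right) 3 \frac{1}{2 \cdot 117} = 2 \left(- \frac{5}{4} + \frac{1}{2}\right) 3 \cdot \frac{1}{2} \cdot \frac{1}{117} = 2 \left(- \frac{3}{4}\right) 3 \cdot \frac{1}{234} = \left(- \frac{9}{2}\right) \frac{1}{234} = - \frac{1}{52}$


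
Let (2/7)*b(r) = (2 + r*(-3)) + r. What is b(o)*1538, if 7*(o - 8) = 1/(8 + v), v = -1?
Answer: -529072/7 ≈ -75582.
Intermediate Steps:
o = 393/49 (o = 8 + 1/(7*(8 - 1)) = 8 + (1/7)/7 = 8 + (1/7)*(1/7) = 8 + 1/49 = 393/49 ≈ 8.0204)
b(r) = 7 - 7*r (b(r) = 7*((2 + r*(-3)) + r)/2 = 7*((2 - 3*r) + r)/2 = 7*(2 - 2*r)/2 = 7 - 7*r)
b(o)*1538 = (7 - 7*393/49)*1538 = (7 - 393/7)*1538 = -344/7*1538 = -529072/7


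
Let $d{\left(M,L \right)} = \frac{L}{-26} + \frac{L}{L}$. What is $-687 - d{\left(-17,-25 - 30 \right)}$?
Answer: $- \frac{17943}{26} \approx -690.12$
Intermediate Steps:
$d{\left(M,L \right)} = 1 - \frac{L}{26}$ ($d{\left(M,L \right)} = L \left(- \frac{1}{26}\right) + 1 = - \frac{L}{26} + 1 = 1 - \frac{L}{26}$)
$-687 - d{\left(-17,-25 - 30 \right)} = -687 - \left(1 - \frac{-25 - 30}{26}\right) = -687 - \left(1 - - \frac{55}{26}\right) = -687 - \left(1 + \frac{55}{26}\right) = -687 - \frac{81}{26} = - \frac{17943}{26}$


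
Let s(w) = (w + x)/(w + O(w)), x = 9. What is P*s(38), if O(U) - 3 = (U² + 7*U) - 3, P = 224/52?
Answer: 658/5681 ≈ 0.11582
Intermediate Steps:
P = 56/13 (P = 224*(1/52) = 56/13 ≈ 4.3077)
O(U) = U² + 7*U (O(U) = 3 + ((U² + 7*U) - 3) = 3 + (-3 + U² + 7*U) = U² + 7*U)
s(w) = (9 + w)/(w + w*(7 + w)) (s(w) = (w + 9)/(w + w*(7 + w)) = (9 + w)/(w + w*(7 + w)))
P*s(38) = 56*((9 + 38)/(38*(8 + 38)))/13 = 56*((1/38)*47/46)/13 = 56*((1/38)*(1/46)*47)/13 = (56/13)*(47/1748) = 658/5681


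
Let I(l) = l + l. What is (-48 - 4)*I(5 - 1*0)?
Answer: -520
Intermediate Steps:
I(l) = 2*l
(-48 - 4)*I(5 - 1*0) = (-48 - 4)*(2*(5 - 1*0)) = -104*(5 + 0) = -104*5 = -52*10 = -520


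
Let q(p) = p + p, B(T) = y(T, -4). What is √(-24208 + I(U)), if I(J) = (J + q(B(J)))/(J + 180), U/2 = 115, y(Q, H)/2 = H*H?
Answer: I*√1017311065/205 ≈ 155.59*I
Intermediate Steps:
y(Q, H) = 2*H² (y(Q, H) = 2*(H*H) = 2*H²)
U = 230 (U = 2*115 = 230)
B(T) = 32 (B(T) = 2*(-4)² = 2*16 = 32)
q(p) = 2*p
I(J) = (64 + J)/(180 + J) (I(J) = (J + 2*32)/(J + 180) = (J + 64)/(180 + J) = (64 + J)/(180 + J))
√(-24208 + I(U)) = √(-24208 + (64 + 230)/(180 + 230)) = √(-24208 + 294/410) = √(-24208 + (1/410)*294) = √(-24208 + 147/205) = √(-4962493/205) = I*√1017311065/205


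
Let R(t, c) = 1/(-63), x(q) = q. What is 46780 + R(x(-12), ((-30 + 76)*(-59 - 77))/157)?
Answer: 2947139/63 ≈ 46780.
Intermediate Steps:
R(t, c) = -1/63
46780 + R(x(-12), ((-30 + 76)*(-59 - 77))/157) = 46780 - 1/63 = 2947139/63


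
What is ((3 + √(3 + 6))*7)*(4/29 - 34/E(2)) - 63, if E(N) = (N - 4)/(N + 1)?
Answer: 60459/29 ≈ 2084.8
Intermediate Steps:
E(N) = (-4 + N)/(1 + N)
((3 + √(3 + 6))*7)*(4/29 - 34/E(2)) - 63 = ((3 + √(3 + 6))*7)*(4/29 - 34*(1 + 2)/(-4 + 2)) - 63 = ((3 + √9)*7)*(4*(1/29) - 34/(-2/3)) - 63 = ((3 + 3)*7)*(4/29 - 34/((⅓)*(-2))) - 63 = (6*7)*(4/29 - 34/(-⅔)) - 63 = 42*(4/29 - 34*(-3/2)) - 63 = 42*(4/29 + 51) - 63 = 42*(1483/29) - 63 = 62286/29 - 63 = 60459/29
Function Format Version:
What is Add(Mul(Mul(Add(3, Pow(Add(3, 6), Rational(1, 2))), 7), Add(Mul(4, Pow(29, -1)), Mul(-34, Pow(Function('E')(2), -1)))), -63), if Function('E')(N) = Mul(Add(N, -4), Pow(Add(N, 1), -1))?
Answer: Rational(60459, 29) ≈ 2084.8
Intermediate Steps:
Function('E')(N) = Mul(Pow(Add(1, N), -1), Add(-4, N)) (Function('E')(N) = Mul(Add(-4, N), Pow(Add(1, N), -1)) = Mul(Pow(Add(1, N), -1), Add(-4, N)))
Add(Mul(Mul(Add(3, Pow(Add(3, 6), Rational(1, 2))), 7), Add(Mul(4, Pow(29, -1)), Mul(-34, Pow(Function('E')(2), -1)))), -63) = Add(Mul(Mul(Add(3, Pow(Add(3, 6), Rational(1, 2))), 7), Add(Mul(4, Pow(29, -1)), Mul(-34, Pow(Mul(Pow(Add(1, 2), -1), Add(-4, 2)), -1)))), -63) = Add(Mul(Mul(Add(3, Pow(9, Rational(1, 2))), 7), Add(Mul(4, Rational(1, 29)), Mul(-34, Pow(Mul(Pow(3, -1), -2), -1)))), -63) = Add(Mul(Mul(Add(3, 3), 7), Add(Rational(4, 29), Mul(-34, Pow(Mul(Rational(1, 3), -2), -1)))), -63) = Add(Mul(Mul(6, 7), Add(Rational(4, 29), Mul(-34, Pow(Rational(-2, 3), -1)))), -63) = Add(Mul(42, Add(Rational(4, 29), Mul(-34, Rational(-3, 2)))), -63) = Add(Mul(42, Add(Rational(4, 29), 51)), -63) = Add(Mul(42, Rational(1483, 29)), -63) = Add(Rational(62286, 29), -63) = Rational(60459, 29)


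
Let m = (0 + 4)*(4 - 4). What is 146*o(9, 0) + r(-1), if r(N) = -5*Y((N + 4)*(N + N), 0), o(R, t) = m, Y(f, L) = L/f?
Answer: 0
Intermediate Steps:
m = 0 (m = 4*0 = 0)
o(R, t) = 0
r(N) = 0 (r(N) = -0/((N + 4)*(N + N)) = -0/((4 + N)*(2*N)) = -0/(2*N*(4 + N)) = -0*1/(2*N*(4 + N)) = -5*0 = 0)
146*o(9, 0) + r(-1) = 146*0 + 0 = 0 + 0 = 0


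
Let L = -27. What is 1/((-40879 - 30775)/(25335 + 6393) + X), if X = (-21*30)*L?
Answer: 15864/269810813 ≈ 5.8797e-5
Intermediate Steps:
X = 17010 (X = -21*30*(-27) = -630*(-27) = 17010)
1/((-40879 - 30775)/(25335 + 6393) + X) = 1/((-40879 - 30775)/(25335 + 6393) + 17010) = 1/(-71654/31728 + 17010) = 1/(-71654*1/31728 + 17010) = 1/(-35827/15864 + 17010) = 1/(269810813/15864) = 15864/269810813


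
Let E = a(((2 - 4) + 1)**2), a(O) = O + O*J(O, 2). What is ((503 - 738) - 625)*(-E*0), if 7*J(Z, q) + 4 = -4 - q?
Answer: 0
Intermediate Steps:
J(Z, q) = -8/7 - q/7 (J(Z, q) = -4/7 + (-4 - q)/7 = -4/7 + (-4/7 - q/7) = -8/7 - q/7)
a(O) = -3*O/7 (a(O) = O + O*(-8/7 - 1/7*2) = O + O*(-8/7 - 2/7) = O + O*(-10/7) = O - 10*O/7 = -3*O/7)
E = -3/7 (E = -3*((2 - 4) + 1)**2/7 = -3*(-2 + 1)**2/7 = -3/7*(-1)**2 = -3/7*1 = -3/7 ≈ -0.42857)
((503 - 738) - 625)*(-E*0) = ((503 - 738) - 625)*(-1*(-3/7)*0) = (-235 - 625)*((3/7)*0) = -860*0 = 0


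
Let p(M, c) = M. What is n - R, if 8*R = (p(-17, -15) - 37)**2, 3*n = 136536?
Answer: 90295/2 ≈ 45148.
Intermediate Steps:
n = 45512 (n = (1/3)*136536 = 45512)
R = 729/2 (R = (-17 - 37)**2/8 = (1/8)*(-54)**2 = (1/8)*2916 = 729/2 ≈ 364.50)
n - R = 45512 - 1*729/2 = 45512 - 729/2 = 90295/2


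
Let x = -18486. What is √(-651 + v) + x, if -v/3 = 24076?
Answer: -18486 + I*√72879 ≈ -18486.0 + 269.96*I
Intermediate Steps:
v = -72228 (v = -3*24076 = -72228)
√(-651 + v) + x = √(-651 - 72228) - 18486 = √(-72879) - 18486 = I*√72879 - 18486 = -18486 + I*√72879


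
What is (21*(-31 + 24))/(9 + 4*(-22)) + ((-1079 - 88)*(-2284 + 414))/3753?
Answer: 57650867/98829 ≈ 583.34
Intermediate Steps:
(21*(-31 + 24))/(9 + 4*(-22)) + ((-1079 - 88)*(-2284 + 414))/3753 = (21*(-7))/(9 - 88) - 1167*(-1870)*(1/3753) = -147/(-79) + 2182290*(1/3753) = -147*(-1/79) + 727430/1251 = 147/79 + 727430/1251 = 57650867/98829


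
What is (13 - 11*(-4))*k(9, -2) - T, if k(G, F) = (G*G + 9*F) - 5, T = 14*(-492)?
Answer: 10194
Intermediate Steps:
T = -6888
k(G, F) = -5 + G**2 + 9*F (k(G, F) = (G**2 + 9*F) - 5 = -5 + G**2 + 9*F)
(13 - 11*(-4))*k(9, -2) - T = (13 - 11*(-4))*(-5 + 9**2 + 9*(-2)) - 1*(-6888) = (13 + 44)*(-5 + 81 - 18) + 6888 = 57*58 + 6888 = 3306 + 6888 = 10194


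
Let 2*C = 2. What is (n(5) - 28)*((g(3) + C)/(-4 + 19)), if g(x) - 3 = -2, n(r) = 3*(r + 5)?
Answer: 4/15 ≈ 0.26667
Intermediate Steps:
C = 1 (C = (½)*2 = 1)
n(r) = 15 + 3*r (n(r) = 3*(5 + r) = 15 + 3*r)
g(x) = 1 (g(x) = 3 - 2 = 1)
(n(5) - 28)*((g(3) + C)/(-4 + 19)) = ((15 + 3*5) - 28)*((1 + 1)/(-4 + 19)) = ((15 + 15) - 28)*(2/15) = (30 - 28)*(2*(1/15)) = 2*(2/15) = 4/15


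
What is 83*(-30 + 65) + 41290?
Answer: 44195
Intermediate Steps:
83*(-30 + 65) + 41290 = 83*35 + 41290 = 2905 + 41290 = 44195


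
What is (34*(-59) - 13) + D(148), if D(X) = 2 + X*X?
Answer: 19887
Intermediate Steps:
D(X) = 2 + X²
(34*(-59) - 13) + D(148) = (34*(-59) - 13) + (2 + 148²) = (-2006 - 13) + (2 + 21904) = -2019 + 21906 = 19887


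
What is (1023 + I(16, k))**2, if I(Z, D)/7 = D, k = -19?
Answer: 792100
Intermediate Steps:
I(Z, D) = 7*D
(1023 + I(16, k))**2 = (1023 + 7*(-19))**2 = (1023 - 133)**2 = 890**2 = 792100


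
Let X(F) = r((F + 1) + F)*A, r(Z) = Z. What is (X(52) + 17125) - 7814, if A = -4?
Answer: 8891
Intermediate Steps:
X(F) = -4 - 8*F (X(F) = ((F + 1) + F)*(-4) = ((1 + F) + F)*(-4) = (1 + 2*F)*(-4) = -4 - 8*F)
(X(52) + 17125) - 7814 = ((-4 - 8*52) + 17125) - 7814 = ((-4 - 416) + 17125) - 7814 = (-420 + 17125) - 7814 = 16705 - 7814 = 8891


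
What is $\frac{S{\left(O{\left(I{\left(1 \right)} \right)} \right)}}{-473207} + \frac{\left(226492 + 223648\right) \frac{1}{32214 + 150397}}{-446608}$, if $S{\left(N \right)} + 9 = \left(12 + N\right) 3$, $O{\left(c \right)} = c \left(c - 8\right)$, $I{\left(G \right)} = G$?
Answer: $- \frac{175585649977}{9648162333814004} \approx -1.8199 \cdot 10^{-5}$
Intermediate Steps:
$O{\left(c \right)} = c \left(-8 + c\right)$
$S{\left(N \right)} = 27 + 3 N$ ($S{\left(N \right)} = -9 + \left(12 + N\right) 3 = -9 + \left(36 + 3 N\right) = 27 + 3 N$)
$\frac{S{\left(O{\left(I{\left(1 \right)} \right)} \right)}}{-473207} + \frac{\left(226492 + 223648\right) \frac{1}{32214 + 150397}}{-446608} = \frac{27 + 3 \cdot 1 \left(-8 + 1\right)}{-473207} + \frac{\left(226492 + 223648\right) \frac{1}{32214 + 150397}}{-446608} = \left(27 + 3 \cdot 1 \left(-7\right)\right) \left(- \frac{1}{473207}\right) + \frac{450140}{182611} \left(- \frac{1}{446608}\right) = \left(27 + 3 \left(-7\right)\right) \left(- \frac{1}{473207}\right) + 450140 \cdot \frac{1}{182611} \left(- \frac{1}{446608}\right) = \left(27 - 21\right) \left(- \frac{1}{473207}\right) + \frac{450140}{182611} \left(- \frac{1}{446608}\right) = 6 \left(- \frac{1}{473207}\right) - \frac{112535}{20388883372} = - \frac{6}{473207} - \frac{112535}{20388883372} = - \frac{175585649977}{9648162333814004}$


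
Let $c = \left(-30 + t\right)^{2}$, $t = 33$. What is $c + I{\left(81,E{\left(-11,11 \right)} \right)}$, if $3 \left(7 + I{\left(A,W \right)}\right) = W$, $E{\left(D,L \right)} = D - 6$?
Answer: $- \frac{11}{3} \approx -3.6667$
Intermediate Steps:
$E{\left(D,L \right)} = -6 + D$
$I{\left(A,W \right)} = -7 + \frac{W}{3}$
$c = 9$ ($c = \left(-30 + 33\right)^{2} = 3^{2} = 9$)
$c + I{\left(81,E{\left(-11,11 \right)} \right)} = 9 - \left(7 - \frac{-6 - 11}{3}\right) = 9 + \left(-7 + \frac{1}{3} \left(-17\right)\right) = 9 - \frac{38}{3} = - \frac{11}{3}$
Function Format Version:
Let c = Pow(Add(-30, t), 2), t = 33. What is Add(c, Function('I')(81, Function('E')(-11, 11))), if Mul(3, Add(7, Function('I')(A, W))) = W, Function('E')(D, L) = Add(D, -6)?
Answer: Rational(-11, 3) ≈ -3.6667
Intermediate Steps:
Function('E')(D, L) = Add(-6, D)
Function('I')(A, W) = Add(-7, Mul(Rational(1, 3), W))
c = 9 (c = Pow(Add(-30, 33), 2) = Pow(3, 2) = 9)
Add(c, Function('I')(81, Function('E')(-11, 11))) = Add(9, Add(-7, Mul(Rational(1, 3), Add(-6, -11)))) = Add(9, Add(-7, Mul(Rational(1, 3), -17))) = Add(9, Add(-7, Rational(-17, 3))) = Add(9, Rational(-38, 3)) = Rational(-11, 3)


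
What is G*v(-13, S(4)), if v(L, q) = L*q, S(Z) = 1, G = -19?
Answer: 247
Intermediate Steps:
G*v(-13, S(4)) = -(-247) = -19*(-13) = 247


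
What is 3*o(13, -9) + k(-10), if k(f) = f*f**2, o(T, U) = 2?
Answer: -994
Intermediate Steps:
k(f) = f**3
3*o(13, -9) + k(-10) = 3*2 + (-10)**3 = 6 - 1000 = -994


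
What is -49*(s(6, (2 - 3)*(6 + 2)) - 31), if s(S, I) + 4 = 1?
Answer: 1666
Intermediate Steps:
s(S, I) = -3 (s(S, I) = -4 + 1 = -3)
-49*(s(6, (2 - 3)*(6 + 2)) - 31) = -49*(-3 - 31) = -49*(-34) = 1666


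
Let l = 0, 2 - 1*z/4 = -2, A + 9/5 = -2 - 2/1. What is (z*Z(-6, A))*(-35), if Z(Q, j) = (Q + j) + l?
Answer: 6608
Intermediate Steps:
A = -29/5 (A = -9/5 + (-2 - 2/1) = -9/5 + (-2 - 2) = -9/5 - 4 = -29/5 ≈ -5.8000)
z = 16 (z = 8 - 4*(-2) = 8 + 8 = 16)
Z(Q, j) = Q + j (Z(Q, j) = (Q + j) + 0 = Q + j)
(z*Z(-6, A))*(-35) = (16*(-6 - 29/5))*(-35) = (16*(-59/5))*(-35) = -944/5*(-35) = 6608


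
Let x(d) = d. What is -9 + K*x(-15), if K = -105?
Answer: 1566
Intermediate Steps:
-9 + K*x(-15) = -9 - 105*(-15) = -9 + 1575 = 1566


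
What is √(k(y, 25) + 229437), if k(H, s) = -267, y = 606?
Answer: √229170 ≈ 478.72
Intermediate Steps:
√(k(y, 25) + 229437) = √(-267 + 229437) = √229170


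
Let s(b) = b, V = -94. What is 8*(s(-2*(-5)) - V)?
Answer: 832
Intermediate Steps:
8*(s(-2*(-5)) - V) = 8*(-2*(-5) - 1*(-94)) = 8*(10 + 94) = 8*104 = 832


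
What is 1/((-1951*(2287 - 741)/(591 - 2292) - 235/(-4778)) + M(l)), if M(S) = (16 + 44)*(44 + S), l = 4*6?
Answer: 8127378/47571725363 ≈ 0.00017084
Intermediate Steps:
l = 24
M(S) = 2640 + 60*S (M(S) = 60*(44 + S) = 2640 + 60*S)
1/((-1951*(2287 - 741)/(591 - 2292) - 235/(-4778)) + M(l)) = 1/((-1951*(2287 - 741)/(591 - 2292) - 235/(-4778)) + (2640 + 60*24)) = 1/((-1951/((-1701/1546)) - 235*(-1/4778)) + (2640 + 1440)) = 1/((-1951/((-1701*1/1546)) + 235/4778) + 4080) = 1/((-1951/(-1701/1546) + 235/4778) + 4080) = 1/((-1951*(-1546/1701) + 235/4778) + 4080) = 1/((3016246/1701 + 235/4778) + 4080) = 1/(14412023123/8127378 + 4080) = 1/(47571725363/8127378) = 8127378/47571725363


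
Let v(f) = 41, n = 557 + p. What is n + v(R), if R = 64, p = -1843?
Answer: -1245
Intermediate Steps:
n = -1286 (n = 557 - 1843 = -1286)
n + v(R) = -1286 + 41 = -1245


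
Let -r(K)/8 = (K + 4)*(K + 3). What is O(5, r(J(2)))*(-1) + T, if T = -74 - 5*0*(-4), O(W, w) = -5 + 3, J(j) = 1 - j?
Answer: -72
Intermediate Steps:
r(K) = -8*(3 + K)*(4 + K) (r(K) = -8*(K + 4)*(K + 3) = -8*(4 + K)*(3 + K) = -8*(3 + K)*(4 + K))
O(W, w) = -2
T = -74 (T = -74 + 0*(-4) = -74 + 0 = -74)
O(5, r(J(2)))*(-1) + T = -2*(-1) - 74 = 2 - 74 = -72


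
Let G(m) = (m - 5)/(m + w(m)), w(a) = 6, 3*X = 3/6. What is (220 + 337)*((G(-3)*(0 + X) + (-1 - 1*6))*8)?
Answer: -298552/9 ≈ -33172.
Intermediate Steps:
X = ⅙ (X = (3/6)/3 = (3*(⅙))/3 = (⅓)*(½) = ⅙ ≈ 0.16667)
G(m) = (-5 + m)/(6 + m) (G(m) = (m - 5)/(m + 6) = (-5 + m)/(6 + m))
(220 + 337)*((G(-3)*(0 + X) + (-1 - 1*6))*8) = (220 + 337)*((((-5 - 3)/(6 - 3))*(0 + ⅙) + (-1 - 1*6))*8) = 557*(((-8/3)*(⅙) + (-1 - 6))*8) = 557*((((⅓)*(-8))*(⅙) - 7)*8) = 557*((-8/3*⅙ - 7)*8) = 557*((-4/9 - 7)*8) = 557*(-67/9*8) = 557*(-536/9) = -298552/9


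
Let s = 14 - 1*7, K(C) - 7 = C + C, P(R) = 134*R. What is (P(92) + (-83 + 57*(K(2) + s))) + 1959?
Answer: 15230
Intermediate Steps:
K(C) = 7 + 2*C (K(C) = 7 + (C + C) = 7 + 2*C)
s = 7 (s = 14 - 7 = 7)
(P(92) + (-83 + 57*(K(2) + s))) + 1959 = (134*92 + (-83 + 57*((7 + 2*2) + 7))) + 1959 = (12328 + (-83 + 57*((7 + 4) + 7))) + 1959 = (12328 + (-83 + 57*(11 + 7))) + 1959 = (12328 + (-83 + 57*18)) + 1959 = (12328 + (-83 + 1026)) + 1959 = (12328 + 943) + 1959 = 13271 + 1959 = 15230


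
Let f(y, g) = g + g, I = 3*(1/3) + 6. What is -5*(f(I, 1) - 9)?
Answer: 35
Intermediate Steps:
I = 7 (I = 3*(1*(⅓)) + 6 = 3*(⅓) + 6 = 1 + 6 = 7)
f(y, g) = 2*g
-5*(f(I, 1) - 9) = -5*(2*1 - 9) = -5*(2 - 9) = -5*(-7) = 35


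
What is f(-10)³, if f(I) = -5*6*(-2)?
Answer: 216000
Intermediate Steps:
f(I) = 60 (f(I) = -30*(-2) = 60)
f(-10)³ = 60³ = 216000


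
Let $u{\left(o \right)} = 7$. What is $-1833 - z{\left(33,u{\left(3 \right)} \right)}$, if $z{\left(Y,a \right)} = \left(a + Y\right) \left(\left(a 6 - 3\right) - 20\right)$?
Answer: $-2593$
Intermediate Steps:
$z{\left(Y,a \right)} = \left(-23 + 6 a\right) \left(Y + a\right)$ ($z{\left(Y,a \right)} = \left(Y + a\right) \left(\left(6 a - 3\right) - 20\right) = \left(Y + a\right) \left(\left(-3 + 6 a\right) - 20\right) = \left(Y + a\right) \left(-23 + 6 a\right) = \left(-23 + 6 a\right) \left(Y + a\right)$)
$-1833 - z{\left(33,u{\left(3 \right)} \right)} = -1833 - \left(\left(-23\right) 33 - 161 + 6 \cdot 7^{2} + 6 \cdot 33 \cdot 7\right) = -1833 - \left(-759 - 161 + 6 \cdot 49 + 1386\right) = -1833 - \left(-759 - 161 + 294 + 1386\right) = -1833 - 760 = -2593$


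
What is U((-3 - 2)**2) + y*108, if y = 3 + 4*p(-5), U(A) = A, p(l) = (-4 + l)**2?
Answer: 35341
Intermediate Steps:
y = 327 (y = 3 + 4*(-4 - 5)**2 = 3 + 4*(-9)**2 = 3 + 4*81 = 3 + 324 = 327)
U((-3 - 2)**2) + y*108 = (-3 - 2)**2 + 327*108 = (-5)**2 + 35316 = 25 + 35316 = 35341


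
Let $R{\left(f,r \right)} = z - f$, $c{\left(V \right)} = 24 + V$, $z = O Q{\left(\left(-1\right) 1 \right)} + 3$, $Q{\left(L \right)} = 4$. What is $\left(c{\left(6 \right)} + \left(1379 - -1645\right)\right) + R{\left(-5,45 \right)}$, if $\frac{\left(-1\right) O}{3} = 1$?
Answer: $3050$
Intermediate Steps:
$O = -3$ ($O = \left(-3\right) 1 = -3$)
$z = -9$ ($z = \left(-3\right) 4 + 3 = -12 + 3 = -9$)
$R{\left(f,r \right)} = -9 - f$
$\left(c{\left(6 \right)} + \left(1379 - -1645\right)\right) + R{\left(-5,45 \right)} = \left(\left(24 + 6\right) + \left(1379 - -1645\right)\right) - 4 = \left(30 + \left(1379 + 1645\right)\right) + \left(-9 + 5\right) = \left(30 + 3024\right) - 4 = 3054 - 4 = 3050$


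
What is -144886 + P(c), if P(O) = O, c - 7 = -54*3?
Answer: -145041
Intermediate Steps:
c = -155 (c = 7 - 54*3 = 7 - 162 = -155)
-144886 + P(c) = -144886 - 155 = -145041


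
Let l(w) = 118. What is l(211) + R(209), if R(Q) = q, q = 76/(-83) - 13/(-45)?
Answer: 438389/3735 ≈ 117.37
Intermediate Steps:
q = -2341/3735 (q = 76*(-1/83) - 13*(-1/45) = -76/83 + 13/45 = -2341/3735 ≈ -0.62677)
R(Q) = -2341/3735
l(211) + R(209) = 118 - 2341/3735 = 438389/3735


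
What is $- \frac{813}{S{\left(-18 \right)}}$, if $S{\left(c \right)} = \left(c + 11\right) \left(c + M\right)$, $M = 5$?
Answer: $- \frac{813}{91} \approx -8.9341$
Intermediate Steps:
$S{\left(c \right)} = \left(5 + c\right) \left(11 + c\right)$ ($S{\left(c \right)} = \left(c + 11\right) \left(c + 5\right) = \left(11 + c\right) \left(5 + c\right) = \left(5 + c\right) \left(11 + c\right)$)
$- \frac{813}{S{\left(-18 \right)}} = - \frac{813}{55 + \left(-18\right)^{2} + 16 \left(-18\right)} = - \frac{813}{55 + 324 - 288} = - \frac{813}{91}$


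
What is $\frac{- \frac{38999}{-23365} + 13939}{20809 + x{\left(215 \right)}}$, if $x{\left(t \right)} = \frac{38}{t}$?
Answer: $\frac{2000874366}{2986696547} \approx 0.66993$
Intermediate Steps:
$\frac{- \frac{38999}{-23365} + 13939}{20809 + x{\left(215 \right)}} = \frac{- \frac{38999}{-23365} + 13939}{20809 + \frac{38}{215}} = \frac{\left(-38999\right) \left(- \frac{1}{23365}\right) + 13939}{20809 + 38 \cdot \frac{1}{215}} = \frac{\frac{38999}{23365} + 13939}{20809 + \frac{38}{215}} = \frac{325723734}{23365 \cdot \frac{4473973}{215}} = \frac{325723734}{23365} \cdot \frac{215}{4473973} = \frac{2000874366}{2986696547}$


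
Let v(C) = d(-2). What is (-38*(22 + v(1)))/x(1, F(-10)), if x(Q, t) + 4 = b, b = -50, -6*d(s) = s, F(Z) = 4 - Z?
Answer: 1273/81 ≈ 15.716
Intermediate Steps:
d(s) = -s/6
x(Q, t) = -54 (x(Q, t) = -4 - 50 = -54)
v(C) = ⅓ (v(C) = -⅙*(-2) = ⅓)
(-38*(22 + v(1)))/x(1, F(-10)) = -38*(22 + ⅓)/(-54) = -38*67/3*(-1/54) = -2546/3*(-1/54) = 1273/81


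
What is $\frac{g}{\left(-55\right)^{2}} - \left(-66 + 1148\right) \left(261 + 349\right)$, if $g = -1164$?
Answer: $- \frac{1996561664}{3025} \approx -6.6002 \cdot 10^{5}$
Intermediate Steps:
$\frac{g}{\left(-55\right)^{2}} - \left(-66 + 1148\right) \left(261 + 349\right) = - \frac{1164}{\left(-55\right)^{2}} - \left(-66 + 1148\right) \left(261 + 349\right) = - \frac{1164}{3025} - 1082 \cdot 610 = \left(-1164\right) \frac{1}{3025} - 660020 = - \frac{1164}{3025} - 660020 = - \frac{1996561664}{3025}$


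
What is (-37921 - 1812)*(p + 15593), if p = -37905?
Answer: 886522696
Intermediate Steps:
(-37921 - 1812)*(p + 15593) = (-37921 - 1812)*(-37905 + 15593) = -39733*(-22312) = 886522696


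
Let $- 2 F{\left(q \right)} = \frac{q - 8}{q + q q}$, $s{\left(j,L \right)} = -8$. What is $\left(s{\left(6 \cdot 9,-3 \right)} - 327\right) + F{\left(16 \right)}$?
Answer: $- \frac{22781}{68} \approx -335.01$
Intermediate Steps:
$F{\left(q \right)} = - \frac{-8 + q}{2 \left(q + q^{2}\right)}$ ($F{\left(q \right)} = - \frac{\left(q - 8\right) \frac{1}{q + q q}}{2} = - \frac{\left(-8 + q\right) \frac{1}{q + q^{2}}}{2} = - \frac{\frac{1}{q + q^{2}} \left(-8 + q\right)}{2} = - \frac{-8 + q}{2 \left(q + q^{2}\right)}$)
$\left(s{\left(6 \cdot 9,-3 \right)} - 327\right) + F{\left(16 \right)} = \left(-8 - 327\right) + \frac{8 - 16}{2 \cdot 16 \left(1 + 16\right)} = -335 + \frac{1}{2} \cdot \frac{1}{16} \cdot \frac{1}{17} \left(8 - 16\right) = -335 + \frac{1}{2} \cdot \frac{1}{16} \cdot \frac{1}{17} \left(-8\right) = -335 - \frac{1}{68} = - \frac{22781}{68}$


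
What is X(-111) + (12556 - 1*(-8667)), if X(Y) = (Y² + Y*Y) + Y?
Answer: 45754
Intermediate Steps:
X(Y) = Y + 2*Y² (X(Y) = (Y² + Y²) + Y = 2*Y² + Y = Y + 2*Y²)
X(-111) + (12556 - 1*(-8667)) = -111*(1 + 2*(-111)) + (12556 - 1*(-8667)) = -111*(1 - 222) + (12556 + 8667) = -111*(-221) + 21223 = 24531 + 21223 = 45754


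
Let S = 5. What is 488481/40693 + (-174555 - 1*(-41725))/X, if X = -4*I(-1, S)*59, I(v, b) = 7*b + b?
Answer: 1001651183/38414192 ≈ 26.075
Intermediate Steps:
I(v, b) = 8*b
X = -9440 (X = -32*5*59 = -4*40*59 = -160*59 = -9440)
488481/40693 + (-174555 - 1*(-41725))/X = 488481/40693 + (-174555 - 1*(-41725))/(-9440) = 488481*(1/40693) + (-174555 + 41725)*(-1/9440) = 488481/40693 - 132830*(-1/9440) = 488481/40693 + 13283/944 = 1001651183/38414192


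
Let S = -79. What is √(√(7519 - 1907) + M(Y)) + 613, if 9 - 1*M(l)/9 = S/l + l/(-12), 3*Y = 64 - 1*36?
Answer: 613 + √(32179 + 392*√1403)/14 ≈ 628.46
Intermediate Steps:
Y = 28/3 (Y = (64 - 1*36)/3 = (64 - 36)/3 = (⅓)*28 = 28/3 ≈ 9.3333)
M(l) = 81 + 711/l + 3*l/4 (M(l) = 81 - 9*(-79/l + l/(-12)) = 81 - 9*(-79/l + l*(-1/12)) = 81 - 9*(-79/l - l/12) = 81 + (711/l + 3*l/4) = 81 + 711/l + 3*l/4)
√(√(7519 - 1907) + M(Y)) + 613 = √(√(7519 - 1907) + (81 + 711/(28/3) + (¾)*(28/3))) + 613 = √(√5612 + (81 + 711*(3/28) + 7)) + 613 = √(2*√1403 + (81 + 2133/28 + 7)) + 613 = √(2*√1403 + 4597/28) + 613 = √(4597/28 + 2*√1403) + 613 = 613 + √(4597/28 + 2*√1403)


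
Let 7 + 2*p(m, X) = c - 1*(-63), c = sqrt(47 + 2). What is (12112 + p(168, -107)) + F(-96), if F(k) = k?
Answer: 24095/2 ≈ 12048.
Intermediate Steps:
c = 7 (c = sqrt(49) = 7)
p(m, X) = 63/2 (p(m, X) = -7/2 + (7 - 1*(-63))/2 = -7/2 + (7 + 63)/2 = -7/2 + (1/2)*70 = -7/2 + 35 = 63/2)
(12112 + p(168, -107)) + F(-96) = (12112 + 63/2) - 96 = 24287/2 - 96 = 24095/2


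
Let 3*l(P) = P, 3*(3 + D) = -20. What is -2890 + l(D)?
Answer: -26039/9 ≈ -2893.2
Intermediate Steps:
D = -29/3 (D = -3 + (⅓)*(-20) = -3 - 20/3 = -29/3 ≈ -9.6667)
l(P) = P/3
-2890 + l(D) = -2890 + (⅓)*(-29/3) = -2890 - 29/9 = -26039/9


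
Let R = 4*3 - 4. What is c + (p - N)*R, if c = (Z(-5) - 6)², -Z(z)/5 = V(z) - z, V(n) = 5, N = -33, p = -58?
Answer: 2936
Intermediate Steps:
R = 8 (R = 12 - 4 = 8)
Z(z) = -25 + 5*z (Z(z) = -5*(5 - z) = -25 + 5*z)
c = 3136 (c = ((-25 + 5*(-5)) - 6)² = ((-25 - 25) - 6)² = (-50 - 6)² = (-56)² = 3136)
c + (p - N)*R = 3136 + (-58 - 1*(-33))*8 = 3136 + (-58 + 33)*8 = 3136 - 25*8 = 3136 - 200 = 2936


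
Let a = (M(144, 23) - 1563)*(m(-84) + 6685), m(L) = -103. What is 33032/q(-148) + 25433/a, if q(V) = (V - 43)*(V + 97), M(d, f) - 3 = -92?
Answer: 119641506665/35306137608 ≈ 3.3887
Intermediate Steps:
M(d, f) = -89 (M(d, f) = 3 - 92 = -89)
q(V) = (-43 + V)*(97 + V)
a = -10873464 (a = (-89 - 1563)*(-103 + 6685) = -1652*6582 = -10873464)
33032/q(-148) + 25433/a = 33032/(-4171 + (-148)**2 + 54*(-148)) + 25433/(-10873464) = 33032/(-4171 + 21904 - 7992) + 25433*(-1/10873464) = 33032/9741 - 25433/10873464 = 119641506665/35306137608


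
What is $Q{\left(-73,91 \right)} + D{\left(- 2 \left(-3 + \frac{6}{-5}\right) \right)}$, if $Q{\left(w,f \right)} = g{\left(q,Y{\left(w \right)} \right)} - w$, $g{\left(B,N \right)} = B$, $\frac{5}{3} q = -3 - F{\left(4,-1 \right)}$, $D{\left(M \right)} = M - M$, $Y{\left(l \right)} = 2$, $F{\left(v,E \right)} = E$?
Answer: $\frac{359}{5} \approx 71.8$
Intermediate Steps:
$D{\left(M \right)} = 0$
$q = - \frac{6}{5}$ ($q = \frac{3 \left(-3 - -1\right)}{5} = \frac{3 \left(-3 + 1\right)}{5} = \frac{3}{5} \left(-2\right) = - \frac{6}{5} \approx -1.2$)
$Q{\left(w,f \right)} = - \frac{6}{5} - w$
$Q{\left(-73,91 \right)} + D{\left(- 2 \left(-3 + \frac{6}{-5}\right) \right)} = \left(- \frac{6}{5} - -73\right) + 0 = \left(- \frac{6}{5} + 73\right) + 0 = \frac{359}{5} + 0 = \frac{359}{5}$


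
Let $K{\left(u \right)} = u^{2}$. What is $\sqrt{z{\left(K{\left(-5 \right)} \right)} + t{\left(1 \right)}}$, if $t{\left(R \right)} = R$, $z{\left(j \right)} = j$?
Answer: $\sqrt{26} \approx 5.099$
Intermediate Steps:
$\sqrt{z{\left(K{\left(-5 \right)} \right)} + t{\left(1 \right)}} = \sqrt{\left(-5\right)^{2} + 1} = \sqrt{25 + 1} = \sqrt{26}$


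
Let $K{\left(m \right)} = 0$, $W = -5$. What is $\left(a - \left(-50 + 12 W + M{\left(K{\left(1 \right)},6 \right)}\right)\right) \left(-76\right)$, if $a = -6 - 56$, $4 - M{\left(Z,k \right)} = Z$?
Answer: $-3344$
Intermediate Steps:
$M{\left(Z,k \right)} = 4 - Z$
$a = -62$
$\left(a - \left(-50 + 12 W + M{\left(K{\left(1 \right)},6 \right)}\right)\right) \left(-76\right) = \left(-62 + \left(\left(\left(-12\right) \left(-5\right) - \left(4 - 0\right)\right) + 50\right)\right) \left(-76\right) = \left(-62 + \left(\left(60 - \left(4 + 0\right)\right) + 50\right)\right) \left(-76\right) = \left(-62 + \left(\left(60 - 4\right) + 50\right)\right) \left(-76\right) = \left(-62 + \left(56 + 50\right)\right) \left(-76\right) = \left(-62 + 106\right) \left(-76\right) = 44 \left(-76\right) = -3344$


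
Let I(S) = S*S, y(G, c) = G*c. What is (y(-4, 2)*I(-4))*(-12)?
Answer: 1536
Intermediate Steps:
I(S) = S²
(y(-4, 2)*I(-4))*(-12) = (-4*2*(-4)²)*(-12) = -8*16*(-12) = -128*(-12) = 1536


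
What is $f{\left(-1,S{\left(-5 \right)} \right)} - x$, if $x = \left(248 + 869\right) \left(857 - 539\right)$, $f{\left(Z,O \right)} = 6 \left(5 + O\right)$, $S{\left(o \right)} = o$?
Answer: $-355206$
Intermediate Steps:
$f{\left(Z,O \right)} = 30 + 6 O$
$x = 355206$ ($x = 1117 \cdot 318 = 355206$)
$f{\left(-1,S{\left(-5 \right)} \right)} - x = \left(30 + 6 \left(-5\right)\right) - 355206 = \left(30 - 30\right) - 355206 = 0 - 355206 = -355206$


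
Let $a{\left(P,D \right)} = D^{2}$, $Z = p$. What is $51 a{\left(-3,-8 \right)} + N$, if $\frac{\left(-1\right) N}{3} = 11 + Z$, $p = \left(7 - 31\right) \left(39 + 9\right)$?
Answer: $6687$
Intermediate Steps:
$p = -1152$ ($p = \left(-24\right) 48 = -1152$)
$Z = -1152$
$N = 3423$ ($N = - 3 \left(11 - 1152\right) = \left(-3\right) \left(-1141\right) = 3423$)
$51 a{\left(-3,-8 \right)} + N = 51 \left(-8\right)^{2} + 3423 = 51 \cdot 64 + 3423 = 3264 + 3423 = 6687$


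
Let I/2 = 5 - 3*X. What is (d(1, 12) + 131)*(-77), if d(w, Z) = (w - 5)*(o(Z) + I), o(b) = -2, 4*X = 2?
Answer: -8547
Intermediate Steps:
X = ½ (X = (¼)*2 = ½ ≈ 0.50000)
I = 7 (I = 2*(5 - 3*½) = 2*(5 - 3/2) = 2*(7/2) = 7)
d(w, Z) = -25 + 5*w (d(w, Z) = (w - 5)*(-2 + 7) = (-5 + w)*5 = -25 + 5*w)
(d(1, 12) + 131)*(-77) = ((-25 + 5*1) + 131)*(-77) = ((-25 + 5) + 131)*(-77) = (-20 + 131)*(-77) = 111*(-77) = -8547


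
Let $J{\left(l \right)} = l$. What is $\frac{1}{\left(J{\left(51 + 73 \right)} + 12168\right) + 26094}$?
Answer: $\frac{1}{38386} \approx 2.6051 \cdot 10^{-5}$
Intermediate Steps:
$\frac{1}{\left(J{\left(51 + 73 \right)} + 12168\right) + 26094} = \frac{1}{\left(\left(51 + 73\right) + 12168\right) + 26094} = \frac{1}{\left(124 + 12168\right) + 26094} = \frac{1}{12292 + 26094} = \frac{1}{38386}$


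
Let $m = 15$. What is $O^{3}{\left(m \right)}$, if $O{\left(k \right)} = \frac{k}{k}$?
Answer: $1$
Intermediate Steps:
$O{\left(k \right)} = 1$
$O^{3}{\left(m \right)} = 1^{3} = 1$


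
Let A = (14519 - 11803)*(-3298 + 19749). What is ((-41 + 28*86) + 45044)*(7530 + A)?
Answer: 2118723913306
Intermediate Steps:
A = 44680916 (A = 2716*16451 = 44680916)
((-41 + 28*86) + 45044)*(7530 + A) = ((-41 + 28*86) + 45044)*(7530 + 44680916) = ((-41 + 2408) + 45044)*44688446 = (2367 + 45044)*44688446 = 47411*44688446 = 2118723913306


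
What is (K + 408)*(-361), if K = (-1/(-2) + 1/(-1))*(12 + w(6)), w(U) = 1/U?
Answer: -1741103/12 ≈ -1.4509e+5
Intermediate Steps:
K = -73/12 (K = (-1/(-2) + 1/(-1))*(12 + 1/6) = (-1*(-1/2) + 1*(-1))*(12 + 1/6) = (1/2 - 1)*(73/6) = -1/2*73/6 = -73/12 ≈ -6.0833)
(K + 408)*(-361) = (-73/12 + 408)*(-361) = (4823/12)*(-361) = -1741103/12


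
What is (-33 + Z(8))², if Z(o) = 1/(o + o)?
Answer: 277729/256 ≈ 1084.9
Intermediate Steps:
Z(o) = 1/(2*o)
(-33 + Z(8))² = (-33 + (½)/8)² = (-33 + (½)*(⅛))² = (-33 + 1/16)² = (-527/16)² = 277729/256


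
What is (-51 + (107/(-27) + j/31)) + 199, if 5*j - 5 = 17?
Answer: 603389/4185 ≈ 144.18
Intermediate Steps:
j = 22/5 (j = 1 + (1/5)*17 = 1 + 17/5 = 22/5 ≈ 4.4000)
(-51 + (107/(-27) + j/31)) + 199 = (-51 + (107/(-27) + (22/5)/31)) + 199 = (-51 + (107*(-1/27) + (22/5)*(1/31))) + 199 = (-51 + (-107/27 + 22/155)) + 199 = (-51 - 15991/4185) + 199 = -229426/4185 + 199 = 603389/4185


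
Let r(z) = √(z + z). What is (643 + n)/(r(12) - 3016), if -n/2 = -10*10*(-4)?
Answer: 59189/1137029 + 157*√6/4548116 ≈ 0.052140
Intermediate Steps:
n = -800 (n = -2*(-10*10)*(-4) = -(-200)*(-4) = -2*400 = -800)
r(z) = √2*√z (r(z) = √(2*z) = √2*√z)
(643 + n)/(r(12) - 3016) = (643 - 800)/(√2*√12 - 3016) = -157/(√2*(2*√3) - 3016) = -157/(2*√6 - 3016) = -157/(-3016 + 2*√6)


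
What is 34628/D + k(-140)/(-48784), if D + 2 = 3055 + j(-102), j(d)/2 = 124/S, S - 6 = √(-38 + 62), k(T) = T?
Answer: 4026220074953/368919670060 + 4293872*√6/30249235 ≈ 11.261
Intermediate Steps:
S = 6 + 2*√6 (S = 6 + √(-38 + 62) = 6 + √24 = 6 + 2*√6 ≈ 10.899)
j(d) = 248/(6 + 2*√6) (j(d) = 2*(124/(6 + 2*√6)) = 248/(6 + 2*√6))
D = 3177 - 124*√6/3 (D = -2 + (3055 + (124 - 124*√6/3)) = -2 + (3179 - 124*√6/3) = 3177 - 124*√6/3 ≈ 3075.8)
34628/D + k(-140)/(-48784) = 34628/(3177 - 124*√6/3) - 140/(-48784) = 34628/(3177 - 124*√6/3) - 140*(-1/48784) = 34628/(3177 - 124*√6/3) + 35/12196 = 35/12196 + 34628/(3177 - 124*√6/3)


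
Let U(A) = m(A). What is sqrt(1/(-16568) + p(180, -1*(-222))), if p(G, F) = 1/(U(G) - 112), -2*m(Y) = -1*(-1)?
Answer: I*sqrt(138181262)/124260 ≈ 0.0946*I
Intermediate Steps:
m(Y) = -1/2 (m(Y) = -(-1)*(-1)/2 = -1/2*1 = -1/2)
U(A) = -1/2
p(G, F) = -2/225 (p(G, F) = 1/(-1/2 - 112) = 1/(-225/2) = -2/225)
sqrt(1/(-16568) + p(180, -1*(-222))) = sqrt(1/(-16568) - 2/225) = sqrt(-1/16568 - 2/225) = sqrt(-33361/3727800) = I*sqrt(138181262)/124260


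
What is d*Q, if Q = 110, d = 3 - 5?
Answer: -220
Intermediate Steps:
d = -2
d*Q = -2*110 = -220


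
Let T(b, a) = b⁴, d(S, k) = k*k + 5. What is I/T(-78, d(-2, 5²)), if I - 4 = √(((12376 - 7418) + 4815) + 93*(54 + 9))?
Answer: 1/9253764 + √977/9253764 ≈ 3.4858e-6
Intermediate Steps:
d(S, k) = 5 + k² (d(S, k) = k² + 5 = 5 + k²)
I = 4 + 4*√977 (I = 4 + √(((12376 - 7418) + 4815) + 93*(54 + 9)) = 4 + √((4958 + 4815) + 93*63) = 4 + √(9773 + 5859) = 4 + √15632 = 4 + 4*√977 ≈ 129.03)
I/T(-78, d(-2, 5²)) = (4 + 4*√977)/((-78)⁴) = (4 + 4*√977)/37015056 = (4 + 4*√977)*(1/37015056) = 1/9253764 + √977/9253764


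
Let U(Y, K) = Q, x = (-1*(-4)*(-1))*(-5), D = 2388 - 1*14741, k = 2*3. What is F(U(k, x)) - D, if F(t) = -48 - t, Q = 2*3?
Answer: 12299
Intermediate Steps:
k = 6
Q = 6
D = -12353 (D = 2388 - 14741 = -12353)
x = 20 (x = (4*(-1))*(-5) = -4*(-5) = 20)
U(Y, K) = 6
F(U(k, x)) - D = (-48 - 1*6) - 1*(-12353) = (-48 - 6) + 12353 = -54 + 12353 = 12299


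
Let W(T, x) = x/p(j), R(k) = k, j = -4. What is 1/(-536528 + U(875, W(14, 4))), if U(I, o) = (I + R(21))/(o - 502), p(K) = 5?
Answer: -179/96038832 ≈ -1.8638e-6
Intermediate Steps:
W(T, x) = x/5
U(I, o) = (21 + I)/(-502 + o) (U(I, o) = (I + 21)/(o - 502) = (21 + I)/(-502 + o))
1/(-536528 + U(875, W(14, 4))) = 1/(-536528 + (21 + 875)/(-502 + (⅕)*4)) = 1/(-536528 + 896/(-502 + ⅘)) = 1/(-536528 + 896/(-2506/5)) = 1/(-536528 - 5/2506*896) = 1/(-536528 - 320/179) = 1/(-96038832/179) = -179/96038832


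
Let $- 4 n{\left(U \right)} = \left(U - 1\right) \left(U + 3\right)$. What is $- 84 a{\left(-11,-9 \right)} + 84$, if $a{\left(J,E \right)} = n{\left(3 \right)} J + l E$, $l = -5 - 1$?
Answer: $-7224$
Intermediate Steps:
$l = -6$
$n{\left(U \right)} = - \frac{\left(-1 + U\right) \left(3 + U\right)}{4}$ ($n{\left(U \right)} = - \frac{\left(U - 1\right) \left(U + 3\right)}{4} = - \frac{\left(-1 + U\right) \left(3 + U\right)}{4}$)
$a{\left(J,E \right)} = - 6 E - 3 J$ ($a{\left(J,E \right)} = \left(\frac{3}{4} - \frac{3}{2} - \frac{3^{2}}{4}\right) J - 6 E = \left(\frac{3}{4} - \frac{3}{2} - \frac{9}{4}\right) J - 6 E = - 3 J - 6 E = - 6 E - 3 J$)
$- 84 a{\left(-11,-9 \right)} + 84 = - 84 \left(\left(-6\right) \left(-9\right) - -33\right) + 84 = - 84 \left(54 + 33\right) + 84 = \left(-84\right) 87 + 84 = -7308 + 84 = -7224$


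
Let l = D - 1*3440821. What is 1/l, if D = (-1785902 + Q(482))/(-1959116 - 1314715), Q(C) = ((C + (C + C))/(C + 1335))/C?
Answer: -5948550927/20467895704207136 ≈ -2.9063e-7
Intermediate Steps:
Q(C) = 3/(1335 + C) (Q(C) = ((C + 2*C)/(1335 + C))/C = ((3*C)/(1335 + C))/C = (3*C/(1335 + C))/C = 3/(1335 + C))
D = 3244983931/5948550927 (D = (-1785902 + 3/(1335 + 482))/(-1959116 - 1314715) = (-1785902 + 3/1817)/(-3273831) = (-1785902 + 3*(1/1817))*(-1/3273831) = (-1785902 + 3/1817)*(-1/3273831) = -3244983931/1817*(-1/3273831) = 3244983931/5948550927 ≈ 0.54551)
l = -20467895704207136/5948550927 (l = 3244983931/5948550927 - 1*3440821 = 3244983931/5948550927 - 3440821 = -20467895704207136/5948550927 ≈ -3.4408e+6)
1/l = 1/(-20467895704207136/5948550927) = -5948550927/20467895704207136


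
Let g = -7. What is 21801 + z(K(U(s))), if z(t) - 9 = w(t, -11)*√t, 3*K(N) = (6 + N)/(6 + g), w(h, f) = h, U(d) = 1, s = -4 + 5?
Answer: 21810 - 7*I*√21/9 ≈ 21810.0 - 3.5642*I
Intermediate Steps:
s = 1
K(N) = -2 - N/3 (K(N) = ((6 + N)/(6 - 7))/3 = ((6 + N)/(-1))/3 = ((6 + N)*(-1))/3 = (-6 - N)/3 = -2 - N/3)
z(t) = 9 + t^(3/2) (z(t) = 9 + t*√t = 9 + t^(3/2))
21801 + z(K(U(s))) = 21801 + (9 + (-2 - ⅓*1)^(3/2)) = 21801 + (9 + (-2 - ⅓)^(3/2)) = 21801 + (9 + (-7/3)^(3/2)) = 21801 + (9 - 7*I*√21/9) = 21810 - 7*I*√21/9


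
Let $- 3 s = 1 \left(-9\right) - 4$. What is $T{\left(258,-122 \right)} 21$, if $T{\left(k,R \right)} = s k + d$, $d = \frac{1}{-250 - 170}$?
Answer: $\frac{469559}{20} \approx 23478.0$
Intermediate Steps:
$s = \frac{13}{3}$ ($s = - \frac{1 \left(-9\right) - 4}{3} = - \frac{-9 - 4}{3} = \left(- \frac{1}{3}\right) \left(-13\right) = \frac{13}{3} \approx 4.3333$)
$d = - \frac{1}{420}$ ($d = \frac{1}{-420} = - \frac{1}{420} \approx -0.002381$)
$T{\left(k,R \right)} = - \frac{1}{420} + \frac{13 k}{3}$ ($T{\left(k,R \right)} = \frac{13 k}{3} - \frac{1}{420} = - \frac{1}{420} + \frac{13 k}{3}$)
$T{\left(258,-122 \right)} 21 = \left(- \frac{1}{420} + \frac{13}{3} \cdot 258\right) 21 = \left(- \frac{1}{420} + 1118\right) 21 = \frac{469559}{420} \cdot 21 = \frac{469559}{20}$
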